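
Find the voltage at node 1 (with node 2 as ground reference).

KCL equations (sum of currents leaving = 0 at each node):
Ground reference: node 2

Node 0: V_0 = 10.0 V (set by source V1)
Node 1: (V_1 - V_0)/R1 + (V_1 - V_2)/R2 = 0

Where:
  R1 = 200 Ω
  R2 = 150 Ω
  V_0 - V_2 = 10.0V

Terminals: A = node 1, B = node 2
Nodal analysis, taking node 2 as the 0 V reference.
Source V1 fixes V_0 = 10 V.
KCL at each unknown node (sum of currents leaving = 0; resistances in Ω):
  Node 1: (V_1 - 10)/200 + (V_1 - 0)/150 = 0
Collecting terms: 0.01167 × V_1 = 0.05  =>  V_1 = 4.286 V
The requested potential is V_1 = 4.286 V.

Final answer: V_1 = 4.286 V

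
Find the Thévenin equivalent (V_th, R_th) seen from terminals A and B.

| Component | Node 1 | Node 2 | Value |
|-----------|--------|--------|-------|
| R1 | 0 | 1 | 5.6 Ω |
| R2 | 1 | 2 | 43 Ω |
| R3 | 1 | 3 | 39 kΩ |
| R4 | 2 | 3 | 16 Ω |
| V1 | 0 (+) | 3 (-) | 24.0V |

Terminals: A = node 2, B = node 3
Step 1 — V_th is the open-circuit voltage V_A - V_B (nothing connected across the terminals).
Nodal analysis, taking node 3 as the 0 V reference.
Source V1 fixes V_0 = 24 V.
KCL at each unknown node (sum of currents leaving = 0; resistances in Ω):
  Node 1: (V_1 - 24)/5.6 + (V_1 - V_2)/43 + (V_1 - 0)/39000 = 0
  Node 2: (V_2 - V_1)/43 + (V_2 - 0)/16 = 0
Collecting terms (coefficients in siemens):
  0.2019·V_1 - 0.02326·V_2 = 4.286
  0.08576·V_2 - 0.02326·V_1 = 0
Determinant D = (0.2019)(0.08576) - (-0.02326)(-0.02326) = 0.01677
V_1 = [(4.286)(0.08576) - (-0.02326)(0)]/D = 21.92 V
V_2 = [(0.2019)(0) - (4.286)(-0.02326)]/D = 5.943 V
V_th = V_2 - V_3 = 5.943 - 0 = 5.943 V
Step 2 — R_th: zero the source — replace V1 by a short circuit (node 3 merges into node 0) — and find the resistance seen between A (node 2) and B (node 0).
Reduce the network between node 2 (A) and node 0 (B) by series/parallel combination:
  Rp1 = R1 ‖ R3 (parallel, both between nodes 0 and 1) = 1/(1/5.6 + 1/39000) = 5.599 Ω
  Rs1 = R2 + Rp1 (series, joined only at node 1) = 43 + 5.599 = 48.6 Ω
  Rp2 = R4 ‖ Rs1 (parallel, both between nodes 0 and 2) = 1/(1/16 + 1/48.6) = 12.04 Ω
R_th = 12.04 Ω

Final answer: V_th = 5.943 V, R_th = 12.04 Ω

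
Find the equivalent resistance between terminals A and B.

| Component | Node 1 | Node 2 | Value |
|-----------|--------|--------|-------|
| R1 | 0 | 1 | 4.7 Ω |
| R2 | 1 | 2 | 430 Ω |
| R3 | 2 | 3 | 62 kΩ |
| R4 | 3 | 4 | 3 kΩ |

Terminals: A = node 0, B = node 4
Reduce the network between node 0 (A) and node 4 (B) by series/parallel combination:
  Rs1 = R1 + R2 (series, joined only at node 1) = 4.7 + 430 = 434.7 Ω
  Rs2 = R3 + Rs1 (series, joined only at node 2) = 62000 + 434.7 = 62430 Ω
  Rs3 = R4 + Rs2 (series, joined only at node 3) = 3000 + 62430 = 65430 Ω
R_eq = 65.43 kΩ

Final answer: 65.43 kΩ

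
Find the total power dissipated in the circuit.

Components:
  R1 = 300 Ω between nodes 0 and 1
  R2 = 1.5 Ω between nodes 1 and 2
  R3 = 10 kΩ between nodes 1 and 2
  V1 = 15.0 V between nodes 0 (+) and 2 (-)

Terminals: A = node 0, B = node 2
Nodal analysis, taking node 2 as the 0 V reference.
Source V1 fixes V_0 = 15 V.
KCL at each unknown node (sum of currents leaving = 0; resistances in Ω):
  Node 1: (V_1 - 15)/300 + (V_1 - 0)/1.5 + (V_1 - 0)/10000 = 0
Collecting terms: 0.6701 × V_1 = 0.05  =>  V_1 = 0.07462 V
Power in each resistor, P = (ΔV)²/R:
  P_R1 = (15 - 0.07462)²/300 = 0.7426 W
  P_R2 = (0.07462 - 0)²/1.5 = 0.003712 W
  P_R3 = (0.07462 - 0)²/10000 = 0.0000005568 W
P_total = P_R1 + P_R2 + P_R3 = 0.7463 W

Final answer: 0.7463 W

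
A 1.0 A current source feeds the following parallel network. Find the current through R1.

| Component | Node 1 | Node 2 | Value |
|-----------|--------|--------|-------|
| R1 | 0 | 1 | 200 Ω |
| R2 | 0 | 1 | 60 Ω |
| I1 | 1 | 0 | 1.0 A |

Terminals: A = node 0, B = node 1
All resistors sit directly between nodes 0 and 1, so they are in parallel and share one voltage V; the full source current 1 A splits among them.
1/R_par = 1/200 + 1/60 = 0.02167 S  =>  R_par = 46.15 Ω
V = I × R_par = 1 × 46.15 = 46.15 V
I_R1 = V/R1 = 46.15/200 = 0.2308 A

Final answer: 0.2308 A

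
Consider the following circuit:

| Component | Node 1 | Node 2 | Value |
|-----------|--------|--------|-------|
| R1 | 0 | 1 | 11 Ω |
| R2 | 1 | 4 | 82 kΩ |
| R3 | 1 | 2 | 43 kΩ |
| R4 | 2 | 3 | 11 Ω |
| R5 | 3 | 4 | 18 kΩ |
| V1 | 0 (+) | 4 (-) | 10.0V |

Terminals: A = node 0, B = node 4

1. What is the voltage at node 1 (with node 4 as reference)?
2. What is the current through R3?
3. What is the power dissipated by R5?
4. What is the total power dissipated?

Nodal analysis, taking node 4 as the 0 V reference.
Source V1 fixes V_0 = 10 V.
KCL at each unknown node (sum of currents leaving = 0; resistances in Ω):
  Node 1: (V_1 - 10)/11 + (V_1 - 0)/82000 + (V_1 - V_2)/43000 = 0
  Node 2: (V_2 - V_1)/43000 + (V_2 - V_3)/11 = 0
  Node 3: (V_3 - V_2)/11 + (V_3 - 0)/18000 = 0
Collecting terms (coefficients in siemens):
  0.09094·V_1 - 0.00002326·V_2 = 0.9091
  0.09093·V_2 - 0.00002326·V_1 - 0.09091·V_3 = 0
  0.09096·V_3 - 0.09091·V_2 = 0
Solving these 3 simultaneous equations (Gaussian elimination) gives:
  V_1 = 9.997 V, V_2 = 2.951 V, V_3 = 2.949 V
Part 1:
  Read off the nodal solution: V_1 = 9.997 V
Part 2:
  I_R3 = (V_1 - V_2)/R3 = (9.997 - 2.951)/43000 = 0.0001639 A
  Magnitude: I_R3 = 0.0001639 A
Part 3:
  I_R5 = (V_3 - V_4)/R5 = (2.949 - 0)/18000 = 0.0001639 A
  P_R5 = I_R5² × R5 = (0.0001639)² × 18000 = 0.0004833 W
Part 4:
  Power in each resistor, P = (ΔV)²/R:
    P_R1 = (10 - 9.997)²/11 = 0.0000008983 W
    P_R2 = (9.997 - 0)²/82000 = 0.001219 W
    P_R3 = (9.997 - 2.951)²/43000 = 0.001154 W
    P_R4 = (2.951 - 2.949)²/11 = 0.0000002953 W
    P_R5 = (2.949 - 0)²/18000 = 0.0004833 W
  P_total = P_R1 + P_R2 + P_R3 + P_R4 + P_R5 = 0.002858 W

Final answers:
1. V_1 = 9.997 V
2. I_R3 = 0.0001639 A
3. P_R5 = 0.0004833 W
4. P_total = 0.002858 W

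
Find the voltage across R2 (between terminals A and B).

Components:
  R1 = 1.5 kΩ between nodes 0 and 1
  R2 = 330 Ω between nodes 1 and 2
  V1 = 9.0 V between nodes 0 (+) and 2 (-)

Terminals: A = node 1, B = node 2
R1 and R2 are in series across V1 (node 0 → node 1 → node 2), and the output A–B is taken across R2, so this is a voltage divider.
Series current: I = V1/(R1 + R2) = 9/(1500 + 330) = 9/1830 = 0.004918 A
V_R2 = I × R2 = V1 × R2/(R1 + R2) = 9 × 330/1830 = 1.623 V

Final answer: 1.623 V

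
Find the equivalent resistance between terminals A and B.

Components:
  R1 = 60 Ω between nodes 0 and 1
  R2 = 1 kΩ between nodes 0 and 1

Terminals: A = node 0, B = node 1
Reduce the network between node 0 (A) and node 1 (B) by series/parallel combination:
  Rp1 = R1 ‖ R2 (parallel, both between nodes 0 and 1) = 1/(1/60 + 1/1000) = 56.6 Ω
R_eq = 56.6 Ω

Final answer: 56.6 Ω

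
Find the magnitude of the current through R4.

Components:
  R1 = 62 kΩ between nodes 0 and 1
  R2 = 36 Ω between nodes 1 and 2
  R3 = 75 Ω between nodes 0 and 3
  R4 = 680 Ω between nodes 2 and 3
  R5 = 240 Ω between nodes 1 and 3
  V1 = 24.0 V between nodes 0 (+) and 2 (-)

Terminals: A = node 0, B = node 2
Nodal analysis, taking node 2 as the 0 V reference.
Source V1 fixes V_0 = 24 V.
KCL at each unknown node (sum of currents leaving = 0; resistances in Ω):
  Node 1: (V_1 - 24)/62000 + (V_1 - 0)/36 + (V_1 - V_3)/240 = 0
  Node 3: (V_3 - 24)/75 + (V_3 - 0)/680 + (V_3 - V_1)/240 = 0
Collecting terms (coefficients in siemens):
  0.03196·V_1 - 0.004167·V_3 = 0.0003871
  0.01897·V_3 - 0.004167·V_1 = 0.32
Determinant D = (0.03196)(0.01897) - (-0.004167)(-0.004167) = 0.0005889
V_1 = [(0.0003871)(0.01897) - (-0.004167)(0.32)]/D = 2.276 V
V_3 = [(0.03196)(0.32) - (0.0003871)(-0.004167)]/D = 17.37 V
I_R4 = (V_2 - V_3)/R4 = (0 - 17.37)/680 = -0.02554 A
|I_R4| = 0.02554 A

Final answer: |I_R4| = 0.02554 A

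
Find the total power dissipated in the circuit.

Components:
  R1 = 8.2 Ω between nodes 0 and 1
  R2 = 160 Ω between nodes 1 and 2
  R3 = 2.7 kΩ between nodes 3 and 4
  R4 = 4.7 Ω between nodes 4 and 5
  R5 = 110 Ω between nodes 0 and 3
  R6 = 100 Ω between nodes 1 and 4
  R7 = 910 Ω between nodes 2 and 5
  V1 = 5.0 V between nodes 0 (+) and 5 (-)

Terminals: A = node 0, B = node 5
Nodal analysis, taking node 5 as the 0 V reference.
Source V1 fixes V_0 = 5 V.
KCL at each unknown node (sum of currents leaving = 0; resistances in Ω):
  Node 1: (V_1 - 5)/8.2 + (V_1 - V_2)/160 + (V_1 - V_4)/100 = 0
  Node 2: (V_2 - V_1)/160 + (V_2 - 0)/910 = 0
  Node 3: (V_3 - V_4)/2700 + (V_3 - 5)/110 = 0
  Node 4: (V_4 - V_3)/2700 + (V_4 - 0)/4.7 + (V_4 - V_1)/100 = 0
Collecting terms (coefficients in siemens):
  0.1382·V_1 - 0.00625·V_2 - 0.01·V_4 = 0.6098
  0.007349·V_2 - 0.00625·V_1 = 0
  0.009461·V_3 - 0.0003704·V_4 = 0.04545
  0.2231·V_4 - 0.01·V_1 - 0.0003704·V_3 = 0
Solving these 4 simultaneous equations (Gaussian elimination) gives:
  V_1 = 4.605 V, V_2 = 3.916 V, V_3 = 4.813 V, V_4 = 0.2144 V
Power in each resistor, P = (ΔV)²/R:
  P_R1 = (5 - 4.605)²/8.2 = 0.01906 W
  P_R2 = (4.605 - 3.916)²/160 = 0.002963 W
  P_R3 = (4.813 - 0.2144)²/2700 = 0.007831 W
  P_R4 = (0.2144 - 0)²/4.7 = 0.009776 W
  P_R5 = (5 - 4.813)²/110 = 0.0003191 W
  P_R6 = (4.605 - 0.2144)²/100 = 0.1928 W
  P_R7 = (3.916 - 0)²/910 = 0.01685 W
P_total = P_R1 + P_R2 + P_R3 + P_R4 + P_R5 + P_R6 + P_R7 = 0.2496 W

Final answer: 0.2496 W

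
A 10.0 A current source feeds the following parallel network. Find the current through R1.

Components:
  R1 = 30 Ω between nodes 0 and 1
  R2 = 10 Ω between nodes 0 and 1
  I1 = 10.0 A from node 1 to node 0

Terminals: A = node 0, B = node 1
All resistors sit directly between nodes 0 and 1, so they are in parallel and share one voltage V; the full source current 10 A splits among them.
1/R_par = 1/30 + 1/10 = 0.1333 S  =>  R_par = 7.5 Ω
V = I × R_par = 10 × 7.5 = 75 V
I_R1 = V/R1 = 75/30 = 2.5 A

Final answer: 2.5 A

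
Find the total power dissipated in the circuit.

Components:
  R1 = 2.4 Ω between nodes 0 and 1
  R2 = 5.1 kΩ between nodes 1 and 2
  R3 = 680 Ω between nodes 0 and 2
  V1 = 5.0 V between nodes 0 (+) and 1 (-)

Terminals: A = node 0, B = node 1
Nodal analysis, taking node 1 as the 0 V reference.
Source V1 fixes V_0 = 5 V.
KCL at each unknown node (sum of currents leaving = 0; resistances in Ω):
  Node 2: (V_2 - 0)/5100 + (V_2 - 5)/680 = 0
Collecting terms: 0.001667 × V_2 = 0.007353  =>  V_2 = 4.412 V
Power in each resistor, P = (ΔV)²/R:
  P_R1 = (5 - 0)²/2.4 = 10.42 W
  P_R2 = (0 - 4.412)²/5100 = 0.003816 W
  P_R3 = (5 - 4.412)²/680 = 0.0005089 W
P_total = P_R1 + P_R2 + P_R3 = 10.42 W

Final answer: 10.42 W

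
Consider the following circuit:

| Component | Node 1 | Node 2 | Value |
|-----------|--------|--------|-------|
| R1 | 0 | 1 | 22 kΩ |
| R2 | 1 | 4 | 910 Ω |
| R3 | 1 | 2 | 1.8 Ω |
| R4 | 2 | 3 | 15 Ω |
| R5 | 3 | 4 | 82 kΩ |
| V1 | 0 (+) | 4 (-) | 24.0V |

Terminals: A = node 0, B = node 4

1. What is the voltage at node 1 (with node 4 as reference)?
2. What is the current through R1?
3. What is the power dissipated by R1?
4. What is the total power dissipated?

Nodal analysis, taking node 4 as the 0 V reference.
Source V1 fixes V_0 = 24 V.
KCL at each unknown node (sum of currents leaving = 0; resistances in Ω):
  Node 1: (V_1 - 24)/22000 + (V_1 - 0)/910 + (V_1 - V_2)/1.8 = 0
  Node 2: (V_2 - V_1)/1.8 + (V_2 - V_3)/15 = 0
  Node 3: (V_3 - V_2)/15 + (V_3 - 0)/82000 = 0
Collecting terms (coefficients in siemens):
  0.5567·V_1 - 0.5556·V_2 = 0.001091
  0.6222·V_2 - 0.5556·V_1 - 0.06667·V_3 = 0
  0.06668·V_3 - 0.06667·V_2 = 0
Solving these 3 simultaneous equations (Gaussian elimination) gives:
  V_1 = 0.9432 V, V_2 = 0.9432 V, V_3 = 0.9431 V
Part 1:
  Read off the nodal solution: V_1 = 0.9432 V
Part 2:
  I_R1 = (V_0 - V_1)/R1 = (24 - 0.9432)/22000 = 0.001048 A
  Magnitude: I_R1 = 0.001048 A
Part 3:
  I_R1 = (V_0 - V_1)/R1 = (24 - 0.9432)/22000 = 0.001048 A
  P_R1 = I_R1² × R1 = (0.001048)² × 22000 = 0.02416 W
Part 4:
  Power in each resistor, P = (ΔV)²/R:
    P_R1 = (24 - 0.9432)²/22000 = 0.02416 W
    P_R2 = (0.9432 - 0)²/910 = 0.0009777 W
    P_R3 = (0.9432 - 0.9432)²/1.8 = 0.0000000002381 W
    P_R4 = (0.9432 - 0.9431)²/15 = 0.000000001984 W
    P_R5 = (0.9431 - 0)²/82000 = 0.00001085 W
  P_total = P_R1 + P_R2 + P_R3 + P_R4 + P_R5 = 0.02515 W

Final answers:
1. V_1 = 0.9432 V
2. I_R1 = 0.001048 A
3. P_R1 = 0.02416 W
4. P_total = 0.02515 W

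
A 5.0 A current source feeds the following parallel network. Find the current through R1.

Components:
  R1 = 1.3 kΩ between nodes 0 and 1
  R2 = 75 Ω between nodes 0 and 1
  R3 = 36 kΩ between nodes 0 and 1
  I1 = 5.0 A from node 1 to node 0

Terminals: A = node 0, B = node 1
All resistors sit directly between nodes 0 and 1, so they are in parallel and share one voltage V; the full source current 5 A splits among them.
1/R_par = 1/1300 + 1/75 + 1/36000 = 0.01413 S  =>  R_par = 70.77 Ω
V = I × R_par = 5 × 70.77 = 353.8 V
I_R1 = V/R1 = 353.8/1300 = 0.2722 A

Final answer: 0.2722 A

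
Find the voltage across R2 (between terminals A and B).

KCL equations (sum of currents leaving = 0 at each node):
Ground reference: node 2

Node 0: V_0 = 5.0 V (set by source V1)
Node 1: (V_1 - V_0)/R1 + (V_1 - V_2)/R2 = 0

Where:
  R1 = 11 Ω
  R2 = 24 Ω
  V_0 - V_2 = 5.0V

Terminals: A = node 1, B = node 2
R1 and R2 are in series across V1 (node 0 → node 1 → node 2), and the output A–B is taken across R2, so this is a voltage divider.
Series current: I = V1/(R1 + R2) = 5/(11 + 24) = 5/35 = 0.1429 A
V_R2 = I × R2 = V1 × R2/(R1 + R2) = 5 × 24/35 = 3.429 V

Final answer: 3.429 V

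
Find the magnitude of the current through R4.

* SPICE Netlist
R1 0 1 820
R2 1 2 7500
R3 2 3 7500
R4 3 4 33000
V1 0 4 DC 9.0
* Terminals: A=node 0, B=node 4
Nodal analysis, taking node 4 as the 0 V reference.
Source V1 fixes V_0 = 9 V.
KCL at each unknown node (sum of currents leaving = 0; resistances in Ω):
  Node 1: (V_1 - 9)/820 + (V_1 - V_2)/7500 = 0
  Node 2: (V_2 - V_1)/7500 + (V_2 - V_3)/7500 = 0
  Node 3: (V_3 - V_2)/7500 + (V_3 - 0)/33000 = 0
Collecting terms (coefficients in siemens):
  0.001353·V_1 - 0.0001333·V_2 = 0.01098
  0.0002667·V_2 - 0.0001333·V_1 - 0.0001333·V_3 = 0
  0.0001636·V_3 - 0.0001333·V_2 = 0
Solving these 3 simultaneous equations (Gaussian elimination) gives:
  V_1 = 8.849 V, V_2 = 7.466 V, V_3 = 6.084 V
I_R4 = (V_3 - V_4)/R4 = (6.084 - 0)/33000 = 0.0001844 A
|I_R4| = 0.0001844 A

Final answer: |I_R4| = 0.0001844 A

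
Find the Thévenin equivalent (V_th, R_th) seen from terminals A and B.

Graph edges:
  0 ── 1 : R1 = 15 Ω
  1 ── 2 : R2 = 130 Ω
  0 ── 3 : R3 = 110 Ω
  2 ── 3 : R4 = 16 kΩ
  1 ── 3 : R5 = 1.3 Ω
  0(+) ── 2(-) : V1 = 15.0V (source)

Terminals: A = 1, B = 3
Step 1 — V_th is the open-circuit voltage V_A - V_B (nothing connected across the terminals).
Nodal analysis, taking node 2 as the 0 V reference.
Source V1 fixes V_0 = 15 V.
KCL at each unknown node (sum of currents leaving = 0; resistances in Ω):
  Node 1: (V_1 - 15)/15 + (V_1 - 0)/130 + (V_1 - V_3)/1.3 = 0
  Node 3: (V_3 - 15)/110 + (V_3 - 0)/16000 + (V_3 - V_1)/1.3 = 0
Collecting terms (coefficients in siemens):
  0.8436·V_1 - 0.7692·V_3 = 1
  0.7784·V_3 - 0.7692·V_1 = 0.1364
Determinant D = (0.8436)(0.7784) - (-0.7692)(-0.7692) = 0.06492
V_1 = [(1)(0.7784) - (-0.7692)(0.1364)]/D = 13.61 V
V_3 = [(0.8436)(0.1364) - (1)(-0.7692)]/D = 13.62 V
V_th = V_1 - V_3 = 13.61 - 13.62 = -0.01519 V
Step 2 — R_th: zero the source — replace V1 by a short circuit (node 2 merges into node 0) — and find the resistance seen between A (node 1) and B (node 3).
Reduce the network between node 1 (A) and node 3 (B) by series/parallel combination:
  Rp1 = R1 ‖ R2 (parallel, both between nodes 0 and 1) = 1/(1/15 + 1/130) = 13.45 Ω
  Rp2 = R3 ‖ R4 (parallel, both between nodes 0 and 3) = 1/(1/110 + 1/16000) = 109.2 Ω
  Rs1 = Rp1 + Rp2 (series, joined only at node 0) = 13.45 + 109.2 = 122.7 Ω
  Rp3 = R5 ‖ Rs1 (parallel, both between nodes 1 and 3) = 1/(1/1.3 + 1/122.7) = 1.286 Ω
R_th = 1.286 Ω

Final answer: V_th = -0.01519 V, R_th = 1.286 Ω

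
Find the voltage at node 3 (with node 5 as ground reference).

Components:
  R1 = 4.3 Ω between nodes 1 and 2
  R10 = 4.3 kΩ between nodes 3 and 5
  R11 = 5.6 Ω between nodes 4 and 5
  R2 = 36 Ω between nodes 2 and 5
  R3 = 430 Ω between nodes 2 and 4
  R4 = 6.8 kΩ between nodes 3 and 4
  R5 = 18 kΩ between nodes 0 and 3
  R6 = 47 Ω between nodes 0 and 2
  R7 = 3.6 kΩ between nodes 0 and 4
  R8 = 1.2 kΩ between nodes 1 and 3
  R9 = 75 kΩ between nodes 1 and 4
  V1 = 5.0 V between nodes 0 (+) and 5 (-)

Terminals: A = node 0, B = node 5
Nodal analysis, taking node 5 as the 0 V reference.
Source V1 fixes V_0 = 5 V.
KCL at each unknown node (sum of currents leaving = 0; resistances in Ω):
  Node 1: (V_1 - V_2)/4.3 + (V_1 - V_3)/1200 + (V_1 - V_4)/75000 = 0
  Node 2: (V_2 - V_1)/4.3 + (V_2 - 0)/36 + (V_2 - V_4)/430 + (V_2 - 5)/47 = 0
  Node 3: (V_3 - V_4)/6800 + (V_3 - 5)/18000 + (V_3 - V_1)/1200 + (V_3 - 0)/4300 = 0
  Node 4: (V_4 - V_2)/430 + (V_4 - V_3)/6800 + (V_4 - 5)/3600 + (V_4 - V_1)/75000 + (V_4 - 0)/5.6 = 0
Collecting terms (coefficients in siemens):
  0.2334·V_1 - 0.2326·V_2 - 0.0008333·V_3 - 0.00001333·V_4 = 0
  0.2839·V_2 - 0.2326·V_1 - 0.002326·V_4 = 0.1064
  0.001269·V_3 - 0.0008333·V_1 - 0.0001471·V_4 = 0.0002778
  0.1813·V_4 - 0.00001333·V_1 - 0.002326·V_2 - 0.0001471·V_3 = 0.001389
Solving these 4 simultaneous equations (Gaussian elimination) gives:
  V_1 = 2.062 V, V_2 = 2.064 V, V_3 = 1.578 V, V_4 = 0.03556 V
The requested potential is V_3 = 1.578 V.

Final answer: V_3 = 1.578 V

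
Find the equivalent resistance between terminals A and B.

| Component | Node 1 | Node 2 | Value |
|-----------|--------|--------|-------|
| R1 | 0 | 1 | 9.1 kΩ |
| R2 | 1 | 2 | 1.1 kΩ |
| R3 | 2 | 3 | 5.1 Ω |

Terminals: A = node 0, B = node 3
Reduce the network between node 0 (A) and node 3 (B) by series/parallel combination:
  Rs1 = R1 + R2 (series, joined only at node 1) = 9100 + 1100 = 10200 Ω
  Rs2 = R3 + Rs1 (series, joined only at node 2) = 5.1 + 10200 = 10210 Ω
R_eq = 10.21 kΩ

Final answer: 10.21 kΩ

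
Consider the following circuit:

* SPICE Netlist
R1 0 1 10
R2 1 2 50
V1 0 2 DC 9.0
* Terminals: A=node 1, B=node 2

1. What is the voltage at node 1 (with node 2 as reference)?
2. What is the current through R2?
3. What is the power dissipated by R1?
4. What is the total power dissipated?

Nodal analysis, taking node 2 as the 0 V reference.
Source V1 fixes V_0 = 9 V.
KCL at each unknown node (sum of currents leaving = 0; resistances in Ω):
  Node 1: (V_1 - 9)/10 + (V_1 - 0)/50 = 0
Collecting terms: 0.12 × V_1 = 0.9  =>  V_1 = 7.5 V
Part 1:
  Read off the nodal solution: V_1 = 7.5 V
Part 2:
  I_R2 = (V_1 - V_2)/R2 = (7.5 - 0)/50 = 0.15 A
  Magnitude: I_R2 = 0.15 A
Part 3:
  I_R1 = (V_0 - V_1)/R1 = (9 - 7.5)/10 = 0.15 A
  P_R1 = I_R1² × R1 = (0.15)² × 10 = 0.225 W
Part 4:
  Power in each resistor, P = (ΔV)²/R:
    P_R1 = (9 - 7.5)²/10 = 0.225 W
    P_R2 = (7.5 - 0)²/50 = 1.125 W
  P_total = P_R1 + P_R2 = 1.35 W

Final answers:
1. V_1 = 7.5 V
2. I_R2 = 0.15 A
3. P_R1 = 0.225 W
4. P_total = 1.35 W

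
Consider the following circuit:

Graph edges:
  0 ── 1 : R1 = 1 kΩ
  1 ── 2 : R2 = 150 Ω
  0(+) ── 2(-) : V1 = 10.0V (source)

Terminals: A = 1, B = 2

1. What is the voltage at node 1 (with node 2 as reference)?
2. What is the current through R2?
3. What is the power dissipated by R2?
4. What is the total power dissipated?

Nodal analysis, taking node 2 as the 0 V reference.
Source V1 fixes V_0 = 10 V.
KCL at each unknown node (sum of currents leaving = 0; resistances in Ω):
  Node 1: (V_1 - 10)/1000 + (V_1 - 0)/150 = 0
Collecting terms: 0.007667 × V_1 = 0.01  =>  V_1 = 1.304 V
Part 1:
  Read off the nodal solution: V_1 = 1.304 V
Part 2:
  I_R2 = (V_1 - V_2)/R2 = (1.304 - 0)/150 = 0.008696 A
  Magnitude: I_R2 = 0.008696 A
Part 3:
  I_R2 = (V_1 - V_2)/R2 = (1.304 - 0)/150 = 0.008696 A
  P_R2 = I_R2² × R2 = (0.008696)² × 150 = 0.01134 W
Part 4:
  Power in each resistor, P = (ΔV)²/R:
    P_R1 = (10 - 1.304)²/1000 = 0.07561 W
    P_R2 = (1.304 - 0)²/150 = 0.01134 W
  P_total = P_R1 + P_R2 = 0.08696 W

Final answers:
1. V_1 = 1.304 V
2. I_R2 = 0.008696 A
3. P_R2 = 0.01134 W
4. P_total = 0.08696 W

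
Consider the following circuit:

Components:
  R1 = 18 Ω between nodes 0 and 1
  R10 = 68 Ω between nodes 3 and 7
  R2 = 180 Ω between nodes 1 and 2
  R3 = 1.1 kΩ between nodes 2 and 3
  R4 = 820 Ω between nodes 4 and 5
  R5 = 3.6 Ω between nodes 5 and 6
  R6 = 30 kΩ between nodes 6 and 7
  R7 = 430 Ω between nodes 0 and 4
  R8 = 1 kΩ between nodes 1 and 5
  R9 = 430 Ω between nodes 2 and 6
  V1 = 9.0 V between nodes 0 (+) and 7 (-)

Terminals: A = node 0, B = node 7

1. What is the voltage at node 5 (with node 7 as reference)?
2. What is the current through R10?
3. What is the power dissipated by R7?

Nodal analysis, taking node 7 as the 0 V reference.
Source V1 fixes V_0 = 9 V.
KCL at each unknown node (sum of currents leaving = 0; resistances in Ω):
  Node 1: (V_1 - 9)/18 + (V_1 - V_2)/180 + (V_1 - V_5)/1000 = 0
  Node 2: (V_2 - V_1)/180 + (V_2 - V_3)/1100 + (V_2 - V_6)/430 = 0
  Node 3: (V_3 - V_2)/1100 + (V_3 - 0)/68 = 0
  Node 4: (V_4 - V_5)/820 + (V_4 - 9)/430 = 0
  Node 5: (V_5 - V_4)/820 + (V_5 - V_6)/3.6 + (V_5 - V_1)/1000 = 0
  Node 6: (V_6 - V_5)/3.6 + (V_6 - 0)/30000 + (V_6 - V_2)/430 = 0
Collecting terms (coefficients in siemens):
  0.06211·V_1 - 0.005556·V_2 - 0.001·V_5 = 0.5
  0.00879·V_2 - 0.005556·V_1 - 0.0009091·V_3 - 0.002326·V_6 = 0
  0.01561·V_3 - 0.0009091·V_2 = 0
  0.003545·V_4 - 0.00122·V_5 = 0.02093
  0.28·V_5 - 0.001·V_1 - 0.00122·V_4 - 0.2778·V_6 = 0
  0.2801·V_6 - 0.002326·V_2 - 0.2778·V_5 = 0
Solving these 6 simultaneous equations (Gaussian elimination) gives:
  V_1 = 8.885 V, V_2 = 7.846 V, V_3 = 0.4568 V, V_4 = 8.745 V
  V_5 = 8.257 V, V_6 = 8.253 V
Part 1:
  Read off the nodal solution: V_5 = 8.257 V
Part 2:
  I_R10 = (V_3 - V_7)/R10 = (0.4568 - 0)/68 = 0.006717 A
  Magnitude: I_R10 = 0.006717 A
Part 3:
  I_R7 = (V_0 - V_4)/R7 = (9 - 8.745)/430 = 0.0005941 A
  P_R7 = I_R7² × R7 = (0.0005941)² × 430 = 0.0001518 W

Final answers:
1. V_5 = 8.257 V
2. I_R10 = 0.006717 A
3. P_R7 = 0.0001518 W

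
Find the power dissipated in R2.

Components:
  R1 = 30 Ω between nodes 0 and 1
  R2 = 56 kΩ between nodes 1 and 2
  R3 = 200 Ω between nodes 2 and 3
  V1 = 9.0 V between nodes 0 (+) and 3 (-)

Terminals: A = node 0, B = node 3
Nodal analysis, taking node 3 as the 0 V reference.
Source V1 fixes V_0 = 9 V.
KCL at each unknown node (sum of currents leaving = 0; resistances in Ω):
  Node 1: (V_1 - 9)/30 + (V_1 - V_2)/56000 = 0
  Node 2: (V_2 - V_1)/56000 + (V_2 - 0)/200 = 0
Collecting terms (coefficients in siemens):
  0.03335·V_1 - 0.00001786·V_2 = 0.3
  0.005018·V_2 - 0.00001786·V_1 = 0
Determinant D = (0.03335)(0.005018) - (-0.00001786)(-0.00001786) = 0.0001674
V_1 = [(0.3)(0.005018) - (-0.00001786)(0)]/D = 8.995 V
V_2 = [(0.03335)(0) - (0.3)(-0.00001786)]/D = 0.03201 V
I_R2 = (V_1 - V_2)/R2 = (8.995 - 0.03201)/56000 = 0.0001601 A
P_R2 = I_R2² × R2 = (0.0001601)² × 56000 = 0.001435 W

Final answer: 0.001435 W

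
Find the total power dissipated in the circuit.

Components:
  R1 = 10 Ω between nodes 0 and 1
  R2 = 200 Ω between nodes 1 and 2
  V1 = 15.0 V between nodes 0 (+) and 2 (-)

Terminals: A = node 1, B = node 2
Nodal analysis, taking node 2 as the 0 V reference.
Source V1 fixes V_0 = 15 V.
KCL at each unknown node (sum of currents leaving = 0; resistances in Ω):
  Node 1: (V_1 - 15)/10 + (V_1 - 0)/200 = 0
Collecting terms: 0.105 × V_1 = 1.5  =>  V_1 = 14.29 V
Power in each resistor, P = (ΔV)²/R:
  P_R1 = (15 - 14.29)²/10 = 0.05102 W
  P_R2 = (14.29 - 0)²/200 = 1.02 W
P_total = P_R1 + P_R2 = 1.071 W

Final answer: 1.071 W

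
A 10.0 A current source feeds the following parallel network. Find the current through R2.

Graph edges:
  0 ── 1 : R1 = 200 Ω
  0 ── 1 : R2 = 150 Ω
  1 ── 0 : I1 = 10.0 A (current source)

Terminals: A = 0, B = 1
All resistors sit directly between nodes 0 and 1, so they are in parallel and share one voltage V; the full source current 10 A splits among them.
1/R_par = 1/200 + 1/150 = 0.01167 S  =>  R_par = 85.71 Ω
V = I × R_par = 10 × 85.71 = 857.1 V
I_R2 = V/R2 = 857.1/150 = 5.714 A

Final answer: 5.714 A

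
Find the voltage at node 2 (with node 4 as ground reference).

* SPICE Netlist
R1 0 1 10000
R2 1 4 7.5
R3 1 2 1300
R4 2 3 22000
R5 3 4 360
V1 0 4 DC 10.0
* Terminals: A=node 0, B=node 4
Nodal analysis, taking node 4 as the 0 V reference.
Source V1 fixes V_0 = 10 V.
KCL at each unknown node (sum of currents leaving = 0; resistances in Ω):
  Node 1: (V_1 - 10)/10000 + (V_1 - 0)/7.5 + (V_1 - V_2)/1300 = 0
  Node 2: (V_2 - V_1)/1300 + (V_2 - V_3)/22000 = 0
  Node 3: (V_3 - V_2)/22000 + (V_3 - 0)/360 = 0
Collecting terms (coefficients in siemens):
  0.1342·V_1 - 0.0007692·V_2 = 0.001
  0.0008147·V_2 - 0.0007692·V_1 - 0.00004545·V_3 = 0
  0.002823·V_3 - 0.00004545·V_2 = 0
Solving these 3 simultaneous equations (Gaussian elimination) gives:
  V_1 = 0.007492 V, V_2 = 0.00708 V, V_3 = 0.000114 V
The requested potential is V_2 = 0.00708 V.

Final answer: V_2 = 0.00708 V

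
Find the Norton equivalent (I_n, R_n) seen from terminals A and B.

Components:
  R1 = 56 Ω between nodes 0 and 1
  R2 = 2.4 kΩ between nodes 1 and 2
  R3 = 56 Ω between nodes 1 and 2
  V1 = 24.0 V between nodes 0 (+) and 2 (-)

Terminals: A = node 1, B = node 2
Find the Thévenin equivalent first; then I_n = V_th/R_th and R_n = R_th.
Step 1 — V_th is the open-circuit voltage V_A - V_B (nothing connected across the terminals).
Nodal analysis, taking node 2 as the 0 V reference.
Source V1 fixes V_0 = 24 V.
KCL at each unknown node (sum of currents leaving = 0; resistances in Ω):
  Node 1: (V_1 - 24)/56 + (V_1 - 0)/2400 + (V_1 - 0)/56 = 0
Collecting terms: 0.03613 × V_1 = 0.4286  =>  V_1 = 11.86 V
V_th = V_1 - V_2 = 11.86 - 0 = 11.86 V
Step 2 — R_th: zero the source — replace V1 by a short circuit (node 2 merges into node 0) — and find the resistance seen between A (node 1) and B (node 0).
Reduce the network between node 1 (A) and node 0 (B) by series/parallel combination:
  Rp1 = R1 ‖ R2 ‖ R3 (parallel, all between nodes 0 and 1) = 1/(1/56 + 1/2400 + 1/56) = 27.68 Ω
R_th = 27.68 Ω
I_n = V_th/R_th = 11.86/27.68 = 0.4286 A, and R_n = R_th = 27.68 Ω

Final answer: I_n = 0.4286 A, R_n = 27.68 Ω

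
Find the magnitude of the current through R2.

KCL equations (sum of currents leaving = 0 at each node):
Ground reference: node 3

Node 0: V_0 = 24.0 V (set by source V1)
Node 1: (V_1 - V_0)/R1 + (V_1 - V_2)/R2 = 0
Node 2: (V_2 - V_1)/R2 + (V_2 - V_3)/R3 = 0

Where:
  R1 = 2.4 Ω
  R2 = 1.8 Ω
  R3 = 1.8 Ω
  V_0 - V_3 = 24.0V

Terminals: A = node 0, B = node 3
Nodal analysis, taking node 3 as the 0 V reference.
Source V1 fixes V_0 = 24 V.
KCL at each unknown node (sum of currents leaving = 0; resistances in Ω):
  Node 1: (V_1 - 24)/2.4 + (V_1 - V_2)/1.8 = 0
  Node 2: (V_2 - V_1)/1.8 + (V_2 - 0)/1.8 = 0
Collecting terms (coefficients in siemens):
  0.9722·V_1 - 0.5556·V_2 = 10
  1.111·V_2 - 0.5556·V_1 = 0
Determinant D = (0.9722)(1.111) - (-0.5556)(-0.5556) = 0.7716
V_1 = [(10)(1.111) - (-0.5556)(0)]/D = 14.4 V
V_2 = [(0.9722)(0) - (10)(-0.5556)]/D = 7.2 V
I_R2 = (V_1 - V_2)/R2 = (14.4 - 7.2)/1.8 = 4 A
|I_R2| = 4 A

Final answer: |I_R2| = 4 A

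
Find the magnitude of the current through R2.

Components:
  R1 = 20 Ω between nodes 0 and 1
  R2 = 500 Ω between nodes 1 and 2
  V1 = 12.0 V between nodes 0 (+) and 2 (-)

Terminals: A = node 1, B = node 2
Nodal analysis, taking node 2 as the 0 V reference.
Source V1 fixes V_0 = 12 V.
KCL at each unknown node (sum of currents leaving = 0; resistances in Ω):
  Node 1: (V_1 - 12)/20 + (V_1 - 0)/500 = 0
Collecting terms: 0.052 × V_1 = 0.6  =>  V_1 = 11.54 V
I_R2 = (V_1 - V_2)/R2 = (11.54 - 0)/500 = 0.02308 A
|I_R2| = 0.02308 A

Final answer: |I_R2| = 0.02308 A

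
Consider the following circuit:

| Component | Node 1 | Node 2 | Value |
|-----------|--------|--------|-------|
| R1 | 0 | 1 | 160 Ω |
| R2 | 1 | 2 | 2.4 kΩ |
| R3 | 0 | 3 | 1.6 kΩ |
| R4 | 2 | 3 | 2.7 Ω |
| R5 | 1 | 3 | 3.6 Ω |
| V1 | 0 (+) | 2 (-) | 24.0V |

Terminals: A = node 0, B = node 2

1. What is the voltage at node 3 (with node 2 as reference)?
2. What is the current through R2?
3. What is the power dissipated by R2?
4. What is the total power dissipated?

Nodal analysis, taking node 2 as the 0 V reference.
Source V1 fixes V_0 = 24 V.
KCL at each unknown node (sum of currents leaving = 0; resistances in Ω):
  Node 1: (V_1 - 24)/160 + (V_1 - 0)/2400 + (V_1 - V_3)/3.6 = 0
  Node 3: (V_3 - 24)/1600 + (V_3 - 0)/2.7 + (V_3 - V_1)/3.6 = 0
Collecting terms (coefficients in siemens):
  0.2844·V_1 - 0.2778·V_3 = 0.15
  0.6488·V_3 - 0.2778·V_1 = 0.015
Determinant D = (0.2844)(0.6488) - (-0.2778)(-0.2778) = 0.1074
V_1 = [(0.15)(0.6488) - (-0.2778)(0.015)]/D = 0.9451 V
V_3 = [(0.2844)(0.015) - (0.15)(-0.2778)]/D = 0.4278 V
Part 1:
  Read off the nodal solution: V_3 = 0.4278 V
Part 2:
  I_R2 = (V_1 - V_2)/R2 = (0.9451 - 0)/2400 = 0.0003938 A
  Magnitude: I_R2 = 0.0003938 A
Part 3:
  I_R2 = (V_1 - V_2)/R2 = (0.9451 - 0)/2400 = 0.0003938 A
  P_R2 = I_R2² × R2 = (0.0003938)² × 2400 = 0.0003722 W
Part 4:
  Power in each resistor, P = (ΔV)²/R:
    P_R1 = (24 - 0.9451)²/160 = 3.322 W
    P_R2 = (0.9451 - 0)²/2400 = 0.0003722 W
    P_R3 = (24 - 0.4278)²/1600 = 0.3473 W
    P_R4 = (0 - 0.4278)²/2.7 = 0.06777 W
    P_R5 = (0.9451 - 0.4278)²/3.6 = 0.07434 W
  P_total = P_R1 + P_R2 + P_R3 + P_R4 + P_R5 = 3.812 W

Final answers:
1. V_3 = 0.4278 V
2. I_R2 = 0.0003938 A
3. P_R2 = 0.0003722 W
4. P_total = 3.812 W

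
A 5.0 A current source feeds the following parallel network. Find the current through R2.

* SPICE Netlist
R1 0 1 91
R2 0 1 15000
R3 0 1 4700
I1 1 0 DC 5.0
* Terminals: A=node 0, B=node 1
All resistors sit directly between nodes 0 and 1, so they are in parallel and share one voltage V; the full source current 5 A splits among them.
1/R_par = 1/91 + 1/15000 + 1/4700 = 0.01127 S  =>  R_par = 88.74 Ω
V = I × R_par = 5 × 88.74 = 443.7 V
I_R2 = V/R2 = 443.7/15000 = 0.02958 A

Final answer: 0.02958 A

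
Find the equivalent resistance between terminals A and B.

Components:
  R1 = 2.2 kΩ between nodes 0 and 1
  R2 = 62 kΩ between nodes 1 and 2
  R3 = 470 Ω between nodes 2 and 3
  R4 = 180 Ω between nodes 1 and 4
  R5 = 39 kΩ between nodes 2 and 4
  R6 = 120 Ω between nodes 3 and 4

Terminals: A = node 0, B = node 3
The network is not a plain series/parallel combination. Inject a 1 A test current into terminal A (node 0) and return it from terminal B (node 3); then R_eq = V_A / (1 A).
Nodal analysis, taking node 3 as the 0 V reference.
Current source I_test pushes 1 A into node 0 and draws it out of node 3.
KCL at each unknown node (sum of currents leaving = 0; resistances in Ω):
  Node 0: (V_0 - V_1)/2200 - 1 = 0
  Node 1: (V_1 - V_0)/2200 + (V_1 - V_2)/62000 + (V_1 - V_4)/180 = 0
  Node 2: (V_2 - V_1)/62000 + (V_2 - 0)/470 + (V_2 - V_4)/39000 = 0
  Node 4: (V_4 - V_1)/180 + (V_4 - V_2)/39000 + (V_4 - 0)/120 = 0
Collecting terms (coefficients in siemens):
  0.0004545·V_0 - 0.0004545·V_1 = 1
  0.006026·V_1 - 0.0004545·V_0 - 0.00001613·V_2 - 0.005556·V_4 = 0
  0.002169·V_2 - 0.00001613·V_1 - 0.00002564·V_4 = 0
  0.01391·V_4 - 0.005556·V_1 - 0.00002564·V_2 = 0
Solving these 4 simultaneous equations (Gaussian elimination) gives:
  V_0 = 2498 V, V_1 = 298.2 V, V_2 = 3.625 V, V_4 = 119.1 V
R_eq = V_0 / 1 A = 2498 Ω = 2.498 kΩ

Final answer: 2.498 kΩ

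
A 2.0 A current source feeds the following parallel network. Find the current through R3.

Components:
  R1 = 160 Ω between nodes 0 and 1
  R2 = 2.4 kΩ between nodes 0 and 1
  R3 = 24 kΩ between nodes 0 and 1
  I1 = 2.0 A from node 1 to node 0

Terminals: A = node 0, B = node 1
All resistors sit directly between nodes 0 and 1, so they are in parallel and share one voltage V; the full source current 2 A splits among them.
1/R_par = 1/160 + 1/2400 + 1/24000 = 0.006708 S  =>  R_par = 149.1 Ω
V = I × R_par = 2 × 149.1 = 298.1 V
I_R3 = V/R3 = 298.1/24000 = 0.01242 A

Final answer: 0.01242 A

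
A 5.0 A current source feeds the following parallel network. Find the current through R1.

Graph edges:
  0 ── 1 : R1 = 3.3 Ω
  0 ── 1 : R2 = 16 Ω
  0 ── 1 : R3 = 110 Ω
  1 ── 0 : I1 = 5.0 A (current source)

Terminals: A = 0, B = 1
All resistors sit directly between nodes 0 and 1, so they are in parallel and share one voltage V; the full source current 5 A splits among them.
1/R_par = 1/3.3 + 1/16 + 1/110 = 0.3746 S  =>  R_par = 2.669 Ω
V = I × R_par = 5 × 2.669 = 13.35 V
I_R1 = V/R1 = 13.35/3.3 = 4.044 A

Final answer: 4.044 A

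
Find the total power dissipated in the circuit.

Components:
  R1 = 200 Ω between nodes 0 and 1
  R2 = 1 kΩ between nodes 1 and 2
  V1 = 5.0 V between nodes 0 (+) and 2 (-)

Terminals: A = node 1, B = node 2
Nodal analysis, taking node 2 as the 0 V reference.
Source V1 fixes V_0 = 5 V.
KCL at each unknown node (sum of currents leaving = 0; resistances in Ω):
  Node 1: (V_1 - 5)/200 + (V_1 - 0)/1000 = 0
Collecting terms: 0.006 × V_1 = 0.025  =>  V_1 = 4.167 V
Power in each resistor, P = (ΔV)²/R:
  P_R1 = (5 - 4.167)²/200 = 0.003472 W
  P_R2 = (4.167 - 0)²/1000 = 0.01736 W
P_total = P_R1 + P_R2 = 0.02083 W

Final answer: 0.02083 W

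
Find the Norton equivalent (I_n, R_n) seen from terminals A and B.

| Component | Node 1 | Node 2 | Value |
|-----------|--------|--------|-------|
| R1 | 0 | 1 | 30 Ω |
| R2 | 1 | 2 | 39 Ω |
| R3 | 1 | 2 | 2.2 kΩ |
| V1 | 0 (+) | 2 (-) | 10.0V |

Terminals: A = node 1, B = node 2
Find the Thévenin equivalent first; then I_n = V_th/R_th and R_n = R_th.
Step 1 — V_th is the open-circuit voltage V_A - V_B (nothing connected across the terminals).
Nodal analysis, taking node 2 as the 0 V reference.
Source V1 fixes V_0 = 10 V.
KCL at each unknown node (sum of currents leaving = 0; resistances in Ω):
  Node 1: (V_1 - 10)/30 + (V_1 - 0)/39 + (V_1 - 0)/2200 = 0
Collecting terms: 0.05943 × V_1 = 0.3333  =>  V_1 = 5.609 V
V_th = V_1 - V_2 = 5.609 - 0 = 5.609 V
Step 2 — R_th: zero the source — replace V1 by a short circuit (node 2 merges into node 0) — and find the resistance seen between A (node 1) and B (node 0).
Reduce the network between node 1 (A) and node 0 (B) by series/parallel combination:
  Rp1 = R1 ‖ R2 ‖ R3 (parallel, all between nodes 0 and 1) = 1/(1/30 + 1/39 + 1/2200) = 16.83 Ω
R_th = 16.83 Ω
I_n = V_th/R_th = 5.609/16.83 = 0.3333 A, and R_n = R_th = 16.83 Ω

Final answer: I_n = 0.3333 A, R_n = 16.83 Ω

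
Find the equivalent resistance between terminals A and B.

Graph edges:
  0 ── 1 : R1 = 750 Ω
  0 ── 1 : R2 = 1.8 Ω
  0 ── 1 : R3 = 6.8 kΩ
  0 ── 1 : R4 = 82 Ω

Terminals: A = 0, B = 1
Reduce the network between node 0 (A) and node 1 (B) by series/parallel combination:
  Rp1 = R1 ‖ R2 ‖ R3 ‖ R4 (parallel, all between nodes 0 and 1) = 1/(1/750 + 1/1.8 + 1/6800 + 1/82) = 1.757 Ω
R_eq = 1.757 Ω

Final answer: 1.757 Ω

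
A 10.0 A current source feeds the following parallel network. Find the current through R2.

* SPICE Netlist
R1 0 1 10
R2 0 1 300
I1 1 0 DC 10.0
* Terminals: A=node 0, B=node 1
All resistors sit directly between nodes 0 and 1, so they are in parallel and share one voltage V; the full source current 10 A splits among them.
1/R_par = 1/10 + 1/300 = 0.1033 S  =>  R_par = 9.677 Ω
V = I × R_par = 10 × 9.677 = 96.77 V
I_R2 = V/R2 = 96.77/300 = 0.3226 A

Final answer: 0.3226 A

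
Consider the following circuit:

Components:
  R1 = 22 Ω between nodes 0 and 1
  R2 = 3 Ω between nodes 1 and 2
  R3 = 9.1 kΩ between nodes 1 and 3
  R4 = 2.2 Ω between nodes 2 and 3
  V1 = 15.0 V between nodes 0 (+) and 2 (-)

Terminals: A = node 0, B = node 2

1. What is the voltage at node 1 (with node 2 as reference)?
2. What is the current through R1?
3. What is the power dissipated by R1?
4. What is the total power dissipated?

Nodal analysis, taking node 2 as the 0 V reference.
Source V1 fixes V_0 = 15 V.
KCL at each unknown node (sum of currents leaving = 0; resistances in Ω):
  Node 1: (V_1 - 15)/22 + (V_1 - 0)/3 + (V_1 - V_3)/9100 = 0
  Node 3: (V_3 - V_1)/9100 + (V_3 - 0)/2.2 = 0
Collecting terms (coefficients in siemens):
  0.3789·V_1 - 0.0001099·V_3 = 0.6818
  0.4547·V_3 - 0.0001099·V_1 = 0
Determinant D = (0.3789)(0.4547) - (-0.0001099)(-0.0001099) = 0.1723
V_1 = [(0.6818)(0.4547) - (-0.0001099)(0)]/D = 1.799 V
V_3 = [(0.3789)(0) - (0.6818)(-0.0001099)]/D = 0.0004349 V
Part 1:
  Read off the nodal solution: V_1 = 1.799 V
Part 2:
  I_R1 = (V_0 - V_1)/R1 = (15 - 1.799)/22 = 0.6 A
  Magnitude: I_R1 = 0.6 A
Part 3:
  I_R1 = (V_0 - V_1)/R1 = (15 - 1.799)/22 = 0.6 A
  P_R1 = I_R1² × R1 = (0.6)² × 22 = 7.921 W
Part 4:
  Power in each resistor, P = (ΔV)²/R:
    P_R1 = (15 - 1.799)²/22 = 7.921 W
    P_R2 = (1.799 - 0)²/3 = 1.079 W
    P_R3 = (1.799 - 0.0004349)²/9100 = 0.0003557 W
    P_R4 = (0 - 0.0004349)²/2.2 = 0.00000008599 W
  P_total = P_R1 + P_R2 + P_R3 + P_R4 = 9 W

Final answers:
1. V_1 = 1.799 V
2. I_R1 = 0.6 A
3. P_R1 = 7.921 W
4. P_total = 9 W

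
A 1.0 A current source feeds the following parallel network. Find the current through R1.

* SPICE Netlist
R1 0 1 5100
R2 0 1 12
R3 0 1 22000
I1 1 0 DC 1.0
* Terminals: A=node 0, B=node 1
All resistors sit directly between nodes 0 and 1, so they are in parallel and share one voltage V; the full source current 1 A splits among them.
1/R_par = 1/5100 + 1/12 + 1/22000 = 0.08357 S  =>  R_par = 11.97 Ω
V = I × R_par = 1 × 11.97 = 11.97 V
I_R1 = V/R1 = 11.97/5100 = 0.002346 A

Final answer: 0.002346 A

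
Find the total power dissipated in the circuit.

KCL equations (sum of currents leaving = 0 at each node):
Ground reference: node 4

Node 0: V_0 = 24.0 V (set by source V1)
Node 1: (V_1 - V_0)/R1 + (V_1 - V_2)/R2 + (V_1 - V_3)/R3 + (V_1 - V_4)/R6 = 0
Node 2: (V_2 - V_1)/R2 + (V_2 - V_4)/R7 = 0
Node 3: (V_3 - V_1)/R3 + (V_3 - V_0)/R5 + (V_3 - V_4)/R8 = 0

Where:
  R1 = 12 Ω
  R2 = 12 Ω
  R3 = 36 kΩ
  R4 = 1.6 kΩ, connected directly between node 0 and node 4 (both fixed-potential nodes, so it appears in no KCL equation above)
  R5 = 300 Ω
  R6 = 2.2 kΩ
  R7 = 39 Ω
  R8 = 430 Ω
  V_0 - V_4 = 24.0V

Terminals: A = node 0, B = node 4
Nodal analysis, taking node 4 as the 0 V reference.
Source V1 fixes V_0 = 24 V.
KCL at each unknown node (sum of currents leaving = 0; resistances in Ω):
  Node 1: (V_1 - 24)/12 + (V_1 - V_2)/12 + (V_1 - V_3)/36000 + (V_1 - 0)/2200 = 0
  Node 2: (V_2 - V_1)/12 + (V_2 - 0)/39 = 0
  Node 3: (V_3 - V_1)/36000 + (V_3 - 24)/300 + (V_3 - 0)/430 = 0
Collecting terms (coefficients in siemens):
  0.1671·V_1 - 0.08333·V_2 - 0.00002778·V_3 = 2
  0.109·V_2 - 0.08333·V_1 = 0
  0.005687·V_3 - 0.00002778·V_1 = 0.08
Solving these 3 simultaneous equations (Gaussian elimination) gives:
  V_1 = 19.34 V, V_2 = 14.79 V, V_3 = 14.16 V
Power in each resistor, P = (ΔV)²/R:
  P_R1 = (24 - 19.34)²/12 = 1.808 W
  P_R2 = (19.34 - 14.79)²/12 = 1.726 W
  P_R3 = (19.34 - 14.16)²/36000 = 0.0007452 W
  P_R4 = (24 - 0)²/1600 = 0.36 W
  P_R5 = (24 - 14.16)²/300 = 0.3226 W
  P_R6 = (19.34 - 0)²/2200 = 0.17 W
  P_R7 = (14.79 - 0)²/39 = 5.609 W
  P_R8 = (14.16 - 0)²/430 = 0.4665 W
P_total = P_R1 + P_R2 + P_R3 + P_R4 + P_R5 + P_R6 + P_R7 + P_R8 = 10.46 W

Final answer: 10.46 W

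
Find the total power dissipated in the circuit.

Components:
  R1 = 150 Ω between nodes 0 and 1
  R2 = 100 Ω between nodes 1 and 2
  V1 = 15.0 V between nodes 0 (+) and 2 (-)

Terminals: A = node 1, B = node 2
Nodal analysis, taking node 2 as the 0 V reference.
Source V1 fixes V_0 = 15 V.
KCL at each unknown node (sum of currents leaving = 0; resistances in Ω):
  Node 1: (V_1 - 15)/150 + (V_1 - 0)/100 = 0
Collecting terms: 0.01667 × V_1 = 0.1  =>  V_1 = 6 V
Power in each resistor, P = (ΔV)²/R:
  P_R1 = (15 - 6)²/150 = 0.54 W
  P_R2 = (6 - 0)²/100 = 0.36 W
P_total = P_R1 + P_R2 = 0.9 W

Final answer: 0.9 W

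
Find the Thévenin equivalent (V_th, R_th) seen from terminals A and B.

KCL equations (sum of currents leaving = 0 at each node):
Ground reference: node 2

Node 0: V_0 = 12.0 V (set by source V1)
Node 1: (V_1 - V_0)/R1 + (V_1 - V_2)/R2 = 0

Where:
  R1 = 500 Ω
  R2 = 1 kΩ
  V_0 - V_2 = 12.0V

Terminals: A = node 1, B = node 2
Step 1 — V_th is the open-circuit voltage V_A - V_B (nothing connected across the terminals).
Nodal analysis, taking node 2 as the 0 V reference.
Source V1 fixes V_0 = 12 V.
KCL at each unknown node (sum of currents leaving = 0; resistances in Ω):
  Node 1: (V_1 - 12)/500 + (V_1 - 0)/1000 = 0
Collecting terms: 0.003 × V_1 = 0.024  =>  V_1 = 8 V
V_th = V_1 - V_2 = 8 - 0 = 8 V
Step 2 — R_th: zero the source — replace V1 by a short circuit (node 2 merges into node 0) — and find the resistance seen between A (node 1) and B (node 0).
Reduce the network between node 1 (A) and node 0 (B) by series/parallel combination:
  Rp1 = R1 ‖ R2 (parallel, both between nodes 0 and 1) = 1/(1/500 + 1/1000) = 333.3 Ω
R_th = 333.3 Ω

Final answer: V_th = 8 V, R_th = 333.3 Ω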